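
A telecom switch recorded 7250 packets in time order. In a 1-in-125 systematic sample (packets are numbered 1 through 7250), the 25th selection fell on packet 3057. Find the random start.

57

k = 125
r = 3057 − (25−1)×125 = 3057 − 3000 = 57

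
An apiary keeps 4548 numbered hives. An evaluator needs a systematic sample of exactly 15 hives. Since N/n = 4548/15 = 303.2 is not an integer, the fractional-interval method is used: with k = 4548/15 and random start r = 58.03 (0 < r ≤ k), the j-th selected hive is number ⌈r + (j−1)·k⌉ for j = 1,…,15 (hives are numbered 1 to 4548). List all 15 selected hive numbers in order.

59, 362, 665, 968, 1271, 1575, 1878, 2181, 2484, 2787, 3091, 3394, 3697, 4000, 4303

j=1: r + 0k = 58.03 → ⌈·⌉ = 59
j=2: r + 1k = 361.23 → ⌈·⌉ = 362
j=3: r + 2k = 664.43 → ⌈·⌉ = 665
j=4: r + 3k = 967.63 → ⌈·⌉ = 968
j=5: r + 4k = 1270.83 → ⌈·⌉ = 1271
j=6: r + 5k = 1574.03 → ⌈·⌉ = 1575
j=7: r + 6k = 1877.23 → ⌈·⌉ = 1878
j=8: r + 7k = 2180.43 → ⌈·⌉ = 2181
j=9: r + 8k = 2483.63 → ⌈·⌉ = 2484
j=10: r + 9k = 2786.83 → ⌈·⌉ = 2787
j=11: r + 10k = 3090.03 → ⌈·⌉ = 3091
j=12: r + 11k = 3393.23 → ⌈·⌉ = 3394
j=13: r + 12k = 3696.43 → ⌈·⌉ = 3697
j=14: r + 13k = 3999.63 → ⌈·⌉ = 4000
j=15: r + 14k = 4302.83 → ⌈·⌉ = 4303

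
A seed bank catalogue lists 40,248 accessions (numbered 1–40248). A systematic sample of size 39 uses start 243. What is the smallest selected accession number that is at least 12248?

12627

k = 40248/39 = 1032
Steps past start: ⌈(12248 − 243)/1032⌉ = ⌈12005/1032⌉ = 12
Selected accession: 243 + 12×1032 = 12627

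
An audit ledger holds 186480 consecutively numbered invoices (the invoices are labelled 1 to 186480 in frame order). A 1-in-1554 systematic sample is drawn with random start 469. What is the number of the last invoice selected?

k = 1554
120th selection = r + (120−1)·k = 469 + 119×1554 = 469 + 184926 = 185395

185395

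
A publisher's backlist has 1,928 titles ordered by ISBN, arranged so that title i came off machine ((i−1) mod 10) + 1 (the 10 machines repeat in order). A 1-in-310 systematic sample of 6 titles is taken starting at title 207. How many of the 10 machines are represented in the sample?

1

Consecutive selections differ by k = 310, so their machine numbers differ by 310 mod 10 = 0.
gcd(310, 10) = 10, so the sample visits 10/10 = 1 distinct residues mod 10.
Start 207 is machine 7; the machines hit are 7.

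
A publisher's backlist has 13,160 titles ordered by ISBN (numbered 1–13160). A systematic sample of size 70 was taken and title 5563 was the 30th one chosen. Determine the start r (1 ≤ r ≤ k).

111

k = 13160/70 = 188
r = 5563 − (30−1)×188 = 5563 − 5452 = 111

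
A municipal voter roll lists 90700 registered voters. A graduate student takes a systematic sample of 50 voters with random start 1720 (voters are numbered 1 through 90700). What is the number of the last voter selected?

k = 90700/50 = 1814
50th selection = r + (50−1)·k = 1720 + 49×1814 = 1720 + 88886 = 90606

90606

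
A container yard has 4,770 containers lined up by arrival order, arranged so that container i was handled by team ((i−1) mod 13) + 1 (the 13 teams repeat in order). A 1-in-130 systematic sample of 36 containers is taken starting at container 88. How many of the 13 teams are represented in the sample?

1

Consecutive selections differ by k = 130, so their team numbers differ by 130 mod 13 = 0.
gcd(130, 13) = 13, so the sample visits 13/13 = 1 distinct residues mod 13.
Start 88 is team 10; the teams hit are 10.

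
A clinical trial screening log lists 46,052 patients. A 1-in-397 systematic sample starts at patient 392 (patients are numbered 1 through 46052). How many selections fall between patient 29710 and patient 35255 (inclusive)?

14

k = 397
First selection ≥ 29710: 392 + ⌈(29710−392)/397⌉·397 = 392 + 74×397 = 29770
Last selection ≤ 35255: 392 + ⌊(35255−392)/397⌋·397 = 392 + 87×397 = 34931
Count = 87 − 74 + 1 = 14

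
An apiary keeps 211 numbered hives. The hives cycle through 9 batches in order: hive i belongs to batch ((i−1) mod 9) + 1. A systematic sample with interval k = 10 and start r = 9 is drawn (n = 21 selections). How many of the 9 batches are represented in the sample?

Consecutive selections differ by k = 10, so their batch numbers differ by 10 mod 9 = 1.
gcd(10, 9) = 1, so the sample visits 9/1 = 9 distinct residues mod 9.
Start 9 is batch 9; the batches hit are 1, 2, 3, 4, 5, 6, 7, 8, 9.

9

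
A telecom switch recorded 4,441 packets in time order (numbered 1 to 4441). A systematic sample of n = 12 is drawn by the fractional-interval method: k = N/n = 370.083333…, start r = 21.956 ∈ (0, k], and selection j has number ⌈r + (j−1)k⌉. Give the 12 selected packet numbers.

22, 393, 763, 1133, 1503, 1873, 2243, 2613, 2983, 3353, 3723, 4093

j=1: r + 0k = 21.956 → ⌈·⌉ = 22
j=2: r + 1k = 392.039333… → ⌈·⌉ = 393
j=3: r + 2k = 762.122666… → ⌈·⌉ = 763
j=4: r + 3k = 1132.206 → ⌈·⌉ = 1133
j=5: r + 4k = 1502.289333… → ⌈·⌉ = 1503
j=6: r + 5k = 1872.372666… → ⌈·⌉ = 1873
j=7: r + 6k = 2242.456 → ⌈·⌉ = 2243
j=8: r + 7k = 2612.539333… → ⌈·⌉ = 2613
j=9: r + 8k = 2982.622666… → ⌈·⌉ = 2983
j=10: r + 9k = 3352.706 → ⌈·⌉ = 3353
j=11: r + 10k = 3722.789333… → ⌈·⌉ = 3723
j=12: r + 11k = 4092.872666… → ⌈·⌉ = 4093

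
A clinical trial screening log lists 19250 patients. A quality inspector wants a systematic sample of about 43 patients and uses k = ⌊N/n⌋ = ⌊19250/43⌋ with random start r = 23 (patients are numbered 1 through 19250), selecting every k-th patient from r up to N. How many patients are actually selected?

44

k = ⌊19250/43⌋ = 447
Achieved size = ⌊(19250 − 23)/447⌋ + 1 = ⌊19227/447⌋ + 1 = 43 + 1 = 44
(last selection: 23 + 43×447 = 19244 ≤ 19250; next would be 19691 > 19250)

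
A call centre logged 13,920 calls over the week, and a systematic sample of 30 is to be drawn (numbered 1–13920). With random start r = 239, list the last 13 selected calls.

k = N/n = 13920/30 = 464
18th selection = 239 + 17×464 = 8127
19th: 8127 + 464 = 8591
20th: 8591 + 464 = 9055
21st: 9055 + 464 = 9519
22nd: 9519 + 464 = 9983
23rd: 9983 + 464 = 10447
24th: 10447 + 464 = 10911
25th: 10911 + 464 = 11375
26th: 11375 + 464 = 11839
27th: 11839 + 464 = 12303
28th: 12303 + 464 = 12767
29th: 12767 + 464 = 13231
30th: 13231 + 464 = 13695

8127, 8591, 9055, 9519, 9983, 10447, 10911, 11375, 11839, 12303, 12767, 13231, 13695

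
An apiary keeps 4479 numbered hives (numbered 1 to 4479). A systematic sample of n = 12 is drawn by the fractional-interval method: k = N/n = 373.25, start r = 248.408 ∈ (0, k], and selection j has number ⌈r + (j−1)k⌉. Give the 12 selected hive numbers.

249, 622, 995, 1369, 1742, 2115, 2488, 2862, 3235, 3608, 3981, 4355

j=1: r + 0k = 248.408 → ⌈·⌉ = 249
j=2: r + 1k = 621.658 → ⌈·⌉ = 622
j=3: r + 2k = 994.908 → ⌈·⌉ = 995
j=4: r + 3k = 1368.158 → ⌈·⌉ = 1369
j=5: r + 4k = 1741.408 → ⌈·⌉ = 1742
j=6: r + 5k = 2114.658 → ⌈·⌉ = 2115
j=7: r + 6k = 2487.908 → ⌈·⌉ = 2488
j=8: r + 7k = 2861.158 → ⌈·⌉ = 2862
j=9: r + 8k = 3234.408 → ⌈·⌉ = 3235
j=10: r + 9k = 3607.658 → ⌈·⌉ = 3608
j=11: r + 10k = 3980.908 → ⌈·⌉ = 3981
j=12: r + 11k = 4354.158 → ⌈·⌉ = 4355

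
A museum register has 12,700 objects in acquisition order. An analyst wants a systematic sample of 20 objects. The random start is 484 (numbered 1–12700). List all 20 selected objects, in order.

k = N/n = 12700/20 = 635
object 1: 484
object 2: 484 + 635 = 1119
object 3: 1119 + 635 = 1754
object 4: 1754 + 635 = 2389
object 5: 2389 + 635 = 3024
object 6: 3024 + 635 = 3659
object 7: 3659 + 635 = 4294
object 8: 4294 + 635 = 4929
object 9: 4929 + 635 = 5564
object 10: 5564 + 635 = 6199
object 11: 6199 + 635 = 6834
object 12: 6834 + 635 = 7469
object 13: 7469 + 635 = 8104
object 14: 8104 + 635 = 8739
object 15: 8739 + 635 = 9374
object 16: 9374 + 635 = 10009
object 17: 10009 + 635 = 10644
object 18: 10644 + 635 = 11279
object 19: 11279 + 635 = 11914
object 20: 11914 + 635 = 12549

484, 1119, 1754, 2389, 3024, 3659, 4294, 4929, 5564, 6199, 6834, 7469, 8104, 8739, 9374, 10009, 10644, 11279, 11914, 12549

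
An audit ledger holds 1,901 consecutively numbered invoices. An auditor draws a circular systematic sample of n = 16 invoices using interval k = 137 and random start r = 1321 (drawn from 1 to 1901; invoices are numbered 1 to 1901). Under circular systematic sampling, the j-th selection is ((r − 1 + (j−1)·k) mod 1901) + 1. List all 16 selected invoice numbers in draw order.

1321, 1458, 1595, 1732, 1869, 105, 242, 379, 516, 653, 790, 927, 1064, 1201, 1338, 1475

Selection 1: 1321
Selection 2: 1321 + 137 = 1458
Selection 3: 1458 + 137 = 1595
Selection 4: 1595 + 137 = 1732
Selection 5: 1732 + 137 = 1869
Selection 6: 1869 + 137 = 2006 → 2006 − 1901 = 105
Selection 7: 105 + 137 = 242
Selection 8: 242 + 137 = 379
Selection 9: 379 + 137 = 516
Selection 10: 516 + 137 = 653
Selection 11: 653 + 137 = 790
Selection 12: 790 + 137 = 927
Selection 13: 927 + 137 = 1064
Selection 14: 1064 + 137 = 1201
Selection 15: 1201 + 137 = 1338
Selection 16: 1338 + 137 = 1475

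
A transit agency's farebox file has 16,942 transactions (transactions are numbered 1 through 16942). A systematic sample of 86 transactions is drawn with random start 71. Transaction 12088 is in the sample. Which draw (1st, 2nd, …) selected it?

k = 16942/86 = 197
position = (12088 − 71)/197 + 1 = 12017/197 + 1 = 61 + 1 = 62

62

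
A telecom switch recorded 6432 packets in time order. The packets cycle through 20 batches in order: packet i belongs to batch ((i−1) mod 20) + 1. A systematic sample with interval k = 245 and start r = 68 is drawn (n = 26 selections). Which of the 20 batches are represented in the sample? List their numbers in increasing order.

Consecutive selections differ by k = 245, so their batch numbers differ by 245 mod 20 = 5.
gcd(245, 20) = 5, so the sample visits 20/5 = 4 distinct residues mod 20.
Start 68 is batch 8; the batches hit are 3, 8, 13, 18.

3, 8, 13, 18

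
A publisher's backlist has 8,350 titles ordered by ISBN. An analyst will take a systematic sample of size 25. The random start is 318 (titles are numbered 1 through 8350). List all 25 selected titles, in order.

k = N/n = 8350/25 = 334
title 1: 318
title 2: 318 + 334 = 652
title 3: 652 + 334 = 986
title 4: 986 + 334 = 1320
title 5: 1320 + 334 = 1654
title 6: 1654 + 334 = 1988
title 7: 1988 + 334 = 2322
title 8: 2322 + 334 = 2656
title 9: 2656 + 334 = 2990
title 10: 2990 + 334 = 3324
title 11: 3324 + 334 = 3658
title 12: 3658 + 334 = 3992
title 13: 3992 + 334 = 4326
title 14: 4326 + 334 = 4660
title 15: 4660 + 334 = 4994
title 16: 4994 + 334 = 5328
title 17: 5328 + 334 = 5662
title 18: 5662 + 334 = 5996
title 19: 5996 + 334 = 6330
title 20: 6330 + 334 = 6664
title 21: 6664 + 334 = 6998
title 22: 6998 + 334 = 7332
title 23: 7332 + 334 = 7666
title 24: 7666 + 334 = 8000
title 25: 8000 + 334 = 8334

318, 652, 986, 1320, 1654, 1988, 2322, 2656, 2990, 3324, 3658, 3992, 4326, 4660, 4994, 5328, 5662, 5996, 6330, 6664, 6998, 7332, 7666, 8000, 8334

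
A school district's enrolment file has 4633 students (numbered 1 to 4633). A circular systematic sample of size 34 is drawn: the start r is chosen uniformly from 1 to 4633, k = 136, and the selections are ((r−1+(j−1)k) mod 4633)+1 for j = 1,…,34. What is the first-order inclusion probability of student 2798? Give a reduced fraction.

34/4633

For each position j, as r ranges over 1…4633 the j-th selection hits every student exactly once, so student 2798 is selected for exactly 34 of the 4633 starts.
Inclusion probability = 34/4633.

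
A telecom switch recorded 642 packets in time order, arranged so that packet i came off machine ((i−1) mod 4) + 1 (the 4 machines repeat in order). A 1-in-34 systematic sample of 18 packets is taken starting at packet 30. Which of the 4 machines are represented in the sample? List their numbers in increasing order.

Consecutive selections differ by k = 34, so their machine numbers differ by 34 mod 4 = 2.
gcd(34, 4) = 2, so the sample visits 4/2 = 2 distinct residues mod 4.
Start 30 is machine 2; the machines hit are 2, 4.

2, 4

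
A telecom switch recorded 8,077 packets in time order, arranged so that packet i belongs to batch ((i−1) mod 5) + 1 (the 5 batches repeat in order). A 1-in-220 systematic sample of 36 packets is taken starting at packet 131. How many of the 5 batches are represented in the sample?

1

Consecutive selections differ by k = 220, so their batch numbers differ by 220 mod 5 = 0.
gcd(220, 5) = 5, so the sample visits 5/5 = 1 distinct residues mod 5.
Start 131 is batch 1; the batches hit are 1.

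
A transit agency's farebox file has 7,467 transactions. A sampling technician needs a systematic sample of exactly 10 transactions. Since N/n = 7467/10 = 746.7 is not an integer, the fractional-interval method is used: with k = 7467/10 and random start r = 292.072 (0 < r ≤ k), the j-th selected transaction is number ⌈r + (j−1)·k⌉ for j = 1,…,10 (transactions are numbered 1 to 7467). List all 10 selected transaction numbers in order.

293, 1039, 1786, 2533, 3279, 4026, 4773, 5519, 6266, 7013

j=1: r + 0k = 292.072 → ⌈·⌉ = 293
j=2: r + 1k = 1038.772 → ⌈·⌉ = 1039
j=3: r + 2k = 1785.472 → ⌈·⌉ = 1786
j=4: r + 3k = 2532.172 → ⌈·⌉ = 2533
j=5: r + 4k = 3278.872 → ⌈·⌉ = 3279
j=6: r + 5k = 4025.572 → ⌈·⌉ = 4026
j=7: r + 6k = 4772.272 → ⌈·⌉ = 4773
j=8: r + 7k = 5518.972 → ⌈·⌉ = 5519
j=9: r + 8k = 6265.672 → ⌈·⌉ = 6266
j=10: r + 9k = 7012.372 → ⌈·⌉ = 7013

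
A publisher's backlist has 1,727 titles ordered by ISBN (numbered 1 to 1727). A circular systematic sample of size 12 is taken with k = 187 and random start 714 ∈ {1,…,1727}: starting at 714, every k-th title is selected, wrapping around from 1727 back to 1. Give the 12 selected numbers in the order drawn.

714, 901, 1088, 1275, 1462, 1649, 109, 296, 483, 670, 857, 1044

Selection 1: 714
Selection 2: 714 + 187 = 901
Selection 3: 901 + 187 = 1088
Selection 4: 1088 + 187 = 1275
Selection 5: 1275 + 187 = 1462
Selection 6: 1462 + 187 = 1649
Selection 7: 1649 + 187 = 1836 → 1836 − 1727 = 109
Selection 8: 109 + 187 = 296
Selection 9: 296 + 187 = 483
Selection 10: 483 + 187 = 670
Selection 11: 670 + 187 = 857
Selection 12: 857 + 187 = 1044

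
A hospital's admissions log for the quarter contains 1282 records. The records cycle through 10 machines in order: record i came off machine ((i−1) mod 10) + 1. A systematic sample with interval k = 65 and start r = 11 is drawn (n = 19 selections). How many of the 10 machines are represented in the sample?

2

Consecutive selections differ by k = 65, so their machine numbers differ by 65 mod 10 = 5.
gcd(65, 10) = 5, so the sample visits 10/5 = 2 distinct residues mod 10.
Start 11 is machine 1; the machines hit are 1, 6.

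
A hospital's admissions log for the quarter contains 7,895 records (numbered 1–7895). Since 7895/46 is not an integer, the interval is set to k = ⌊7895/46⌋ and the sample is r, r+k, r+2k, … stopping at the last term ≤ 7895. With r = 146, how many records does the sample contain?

k = ⌊7895/46⌋ = 171
Achieved size = ⌊(7895 − 146)/171⌋ + 1 = ⌊7749/171⌋ + 1 = 45 + 1 = 46
(last selection: 146 + 45×171 = 7841 ≤ 7895; next would be 8012 > 7895)

46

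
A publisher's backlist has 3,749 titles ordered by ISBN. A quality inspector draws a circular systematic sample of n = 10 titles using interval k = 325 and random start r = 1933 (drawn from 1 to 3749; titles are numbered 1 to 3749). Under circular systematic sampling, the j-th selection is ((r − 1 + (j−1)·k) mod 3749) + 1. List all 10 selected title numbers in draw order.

Selection 1: 1933
Selection 2: 1933 + 325 = 2258
Selection 3: 2258 + 325 = 2583
Selection 4: 2583 + 325 = 2908
Selection 5: 2908 + 325 = 3233
Selection 6: 3233 + 325 = 3558
Selection 7: 3558 + 325 = 3883 → 3883 − 3749 = 134
Selection 8: 134 + 325 = 459
Selection 9: 459 + 325 = 784
Selection 10: 784 + 325 = 1109

1933, 2258, 2583, 2908, 3233, 3558, 134, 459, 784, 1109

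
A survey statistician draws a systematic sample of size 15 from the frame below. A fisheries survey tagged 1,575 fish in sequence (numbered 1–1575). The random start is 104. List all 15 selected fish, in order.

k = N/n = 1575/15 = 105
fish 1: 104
fish 2: 104 + 105 = 209
fish 3: 209 + 105 = 314
fish 4: 314 + 105 = 419
fish 5: 419 + 105 = 524
fish 6: 524 + 105 = 629
fish 7: 629 + 105 = 734
fish 8: 734 + 105 = 839
fish 9: 839 + 105 = 944
fish 10: 944 + 105 = 1049
fish 11: 1049 + 105 = 1154
fish 12: 1154 + 105 = 1259
fish 13: 1259 + 105 = 1364
fish 14: 1364 + 105 = 1469
fish 15: 1469 + 105 = 1574

104, 209, 314, 419, 524, 629, 734, 839, 944, 1049, 1154, 1259, 1364, 1469, 1574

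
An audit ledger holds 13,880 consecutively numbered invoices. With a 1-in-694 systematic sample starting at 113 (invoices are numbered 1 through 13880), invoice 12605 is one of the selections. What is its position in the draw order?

19

k = 694
position = (12605 − 113)/694 + 1 = 12492/694 + 1 = 18 + 1 = 19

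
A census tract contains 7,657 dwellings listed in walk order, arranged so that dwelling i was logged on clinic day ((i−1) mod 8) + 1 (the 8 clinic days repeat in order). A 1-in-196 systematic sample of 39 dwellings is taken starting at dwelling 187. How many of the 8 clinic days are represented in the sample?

2

Consecutive selections differ by k = 196, so their clinic day numbers differ by 196 mod 8 = 4.
gcd(196, 8) = 4, so the sample visits 8/4 = 2 distinct residues mod 8.
Start 187 is clinic day 3; the clinic days hit are 3, 7.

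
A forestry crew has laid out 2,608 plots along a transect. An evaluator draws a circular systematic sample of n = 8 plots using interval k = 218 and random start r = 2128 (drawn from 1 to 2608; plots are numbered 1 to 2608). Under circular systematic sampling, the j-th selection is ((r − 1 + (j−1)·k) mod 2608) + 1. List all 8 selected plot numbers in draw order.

Selection 1: 2128
Selection 2: 2128 + 218 = 2346
Selection 3: 2346 + 218 = 2564
Selection 4: 2564 + 218 = 2782 → 2782 − 2608 = 174
Selection 5: 174 + 218 = 392
Selection 6: 392 + 218 = 610
Selection 7: 610 + 218 = 828
Selection 8: 828 + 218 = 1046

2128, 2346, 2564, 174, 392, 610, 828, 1046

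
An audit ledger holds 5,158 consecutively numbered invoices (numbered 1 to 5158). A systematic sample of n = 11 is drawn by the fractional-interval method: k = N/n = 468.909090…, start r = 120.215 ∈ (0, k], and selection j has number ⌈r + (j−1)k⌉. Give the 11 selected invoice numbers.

121, 590, 1059, 1527, 1996, 2465, 2934, 3403, 3872, 4341, 4810

j=1: r + 0k = 120.215 → ⌈·⌉ = 121
j=2: r + 1k = 589.124090… → ⌈·⌉ = 590
j=3: r + 2k = 1058.033181… → ⌈·⌉ = 1059
j=4: r + 3k = 1526.942272… → ⌈·⌉ = 1527
j=5: r + 4k = 1995.851363… → ⌈·⌉ = 1996
j=6: r + 5k = 2464.760454… → ⌈·⌉ = 2465
j=7: r + 6k = 2933.669545… → ⌈·⌉ = 2934
j=8: r + 7k = 3402.578636… → ⌈·⌉ = 3403
j=9: r + 8k = 3871.487727… → ⌈·⌉ = 3872
j=10: r + 9k = 4340.396818… → ⌈·⌉ = 4341
j=11: r + 10k = 4809.305909… → ⌈·⌉ = 4810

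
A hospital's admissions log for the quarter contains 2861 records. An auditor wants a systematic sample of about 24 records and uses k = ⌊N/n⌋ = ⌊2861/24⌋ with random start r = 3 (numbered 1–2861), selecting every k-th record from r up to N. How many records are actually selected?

k = ⌊2861/24⌋ = 119
Achieved size = ⌊(2861 − 3)/119⌋ + 1 = ⌊2858/119⌋ + 1 = 24 + 1 = 25
(last selection: 3 + 24×119 = 2859 ≤ 2861; next would be 2978 > 2861)

25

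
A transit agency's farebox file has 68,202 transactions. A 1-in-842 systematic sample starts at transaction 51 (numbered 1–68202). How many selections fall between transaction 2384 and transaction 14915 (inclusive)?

15

k = 842
First selection ≥ 2384: 51 + ⌈(2384−51)/842⌉·842 = 51 + 3×842 = 2577
Last selection ≤ 14915: 51 + ⌊(14915−51)/842⌋·842 = 51 + 17×842 = 14365
Count = 17 − 3 + 1 = 15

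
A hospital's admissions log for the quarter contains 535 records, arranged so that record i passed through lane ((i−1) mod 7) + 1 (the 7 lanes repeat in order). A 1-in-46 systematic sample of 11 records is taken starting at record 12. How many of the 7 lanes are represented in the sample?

7

Consecutive selections differ by k = 46, so their lane numbers differ by 46 mod 7 = 4.
gcd(46, 7) = 1, so the sample visits 7/1 = 7 distinct residues mod 7.
Start 12 is lane 5; the lanes hit are 1, 2, 3, 4, 5, 6, 7.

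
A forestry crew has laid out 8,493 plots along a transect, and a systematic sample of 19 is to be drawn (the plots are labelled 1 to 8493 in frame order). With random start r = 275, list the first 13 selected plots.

275, 722, 1169, 1616, 2063, 2510, 2957, 3404, 3851, 4298, 4745, 5192, 5639

k = N/n = 8493/19 = 447
plot 1: 275
plot 2: 275 + 447 = 722
plot 3: 722 + 447 = 1169
plot 4: 1169 + 447 = 1616
plot 5: 1616 + 447 = 2063
plot 6: 2063 + 447 = 2510
plot 7: 2510 + 447 = 2957
plot 8: 2957 + 447 = 3404
plot 9: 3404 + 447 = 3851
plot 10: 3851 + 447 = 4298
plot 11: 4298 + 447 = 4745
plot 12: 4745 + 447 = 5192
plot 13: 5192 + 447 = 5639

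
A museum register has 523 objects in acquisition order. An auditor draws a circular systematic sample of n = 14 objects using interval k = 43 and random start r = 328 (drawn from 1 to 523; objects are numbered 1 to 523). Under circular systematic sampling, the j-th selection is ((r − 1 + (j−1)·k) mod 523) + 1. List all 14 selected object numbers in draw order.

328, 371, 414, 457, 500, 20, 63, 106, 149, 192, 235, 278, 321, 364

Selection 1: 328
Selection 2: 328 + 43 = 371
Selection 3: 371 + 43 = 414
Selection 4: 414 + 43 = 457
Selection 5: 457 + 43 = 500
Selection 6: 500 + 43 = 543 → 543 − 523 = 20
Selection 7: 20 + 43 = 63
Selection 8: 63 + 43 = 106
Selection 9: 106 + 43 = 149
Selection 10: 149 + 43 = 192
Selection 11: 192 + 43 = 235
Selection 12: 235 + 43 = 278
Selection 13: 278 + 43 = 321
Selection 14: 321 + 43 = 364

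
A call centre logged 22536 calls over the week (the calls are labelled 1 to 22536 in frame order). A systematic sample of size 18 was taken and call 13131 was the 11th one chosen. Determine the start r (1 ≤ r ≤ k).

k = 22536/18 = 1252
r = 13131 − (11−1)×1252 = 13131 − 12520 = 611

611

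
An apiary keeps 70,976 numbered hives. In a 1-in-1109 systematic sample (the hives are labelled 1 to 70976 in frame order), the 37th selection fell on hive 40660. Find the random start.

736

k = 1109
r = 40660 − (37−1)×1109 = 40660 − 39924 = 736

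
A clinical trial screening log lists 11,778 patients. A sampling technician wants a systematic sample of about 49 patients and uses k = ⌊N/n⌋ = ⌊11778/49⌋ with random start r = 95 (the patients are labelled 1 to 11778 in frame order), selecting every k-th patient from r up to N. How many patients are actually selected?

k = ⌊11778/49⌋ = 240
Achieved size = ⌊(11778 − 95)/240⌋ + 1 = ⌊11683/240⌋ + 1 = 48 + 1 = 49
(last selection: 95 + 48×240 = 11615 ≤ 11778; next would be 11855 > 11778)

49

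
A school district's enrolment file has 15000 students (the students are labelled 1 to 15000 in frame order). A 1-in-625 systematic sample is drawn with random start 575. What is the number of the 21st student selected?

13075

k = 625
21st selection = r + (21−1)·k = 575 + 20×625 = 575 + 12500 = 13075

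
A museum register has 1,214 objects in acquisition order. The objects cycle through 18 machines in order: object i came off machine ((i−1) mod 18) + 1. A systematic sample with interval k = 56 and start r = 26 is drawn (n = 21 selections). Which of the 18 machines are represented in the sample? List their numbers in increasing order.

2, 4, 6, 8, 10, 12, 14, 16, 18

Consecutive selections differ by k = 56, so their machine numbers differ by 56 mod 18 = 2.
gcd(56, 18) = 2, so the sample visits 18/2 = 9 distinct residues mod 18.
Start 26 is machine 8; the machines hit are 2, 4, 6, 8, 10, 12, 14, 16, 18.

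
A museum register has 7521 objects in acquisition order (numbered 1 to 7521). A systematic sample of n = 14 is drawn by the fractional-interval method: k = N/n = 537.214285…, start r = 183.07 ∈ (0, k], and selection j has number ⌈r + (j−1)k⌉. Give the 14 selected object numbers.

184, 721, 1258, 1795, 2332, 2870, 3407, 3944, 4481, 5018, 5556, 6093, 6630, 7167

j=1: r + 0k = 183.07 → ⌈·⌉ = 184
j=2: r + 1k = 720.284285… → ⌈·⌉ = 721
j=3: r + 2k = 1257.498571… → ⌈·⌉ = 1258
j=4: r + 3k = 1794.712857… → ⌈·⌉ = 1795
j=5: r + 4k = 2331.927142… → ⌈·⌉ = 2332
j=6: r + 5k = 2869.141428… → ⌈·⌉ = 2870
j=7: r + 6k = 3406.355714… → ⌈·⌉ = 3407
j=8: r + 7k = 3943.57 → ⌈·⌉ = 3944
j=9: r + 8k = 4480.784285… → ⌈·⌉ = 4481
j=10: r + 9k = 5017.998571… → ⌈·⌉ = 5018
j=11: r + 10k = 5555.212857… → ⌈·⌉ = 5556
j=12: r + 11k = 6092.427142… → ⌈·⌉ = 6093
j=13: r + 12k = 6629.641428… → ⌈·⌉ = 6630
j=14: r + 13k = 7166.855714… → ⌈·⌉ = 7167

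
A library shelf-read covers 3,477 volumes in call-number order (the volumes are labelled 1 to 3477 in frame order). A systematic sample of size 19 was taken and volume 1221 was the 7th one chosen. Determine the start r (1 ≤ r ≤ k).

123

k = 3477/19 = 183
r = 1221 − (7−1)×183 = 1221 − 1098 = 123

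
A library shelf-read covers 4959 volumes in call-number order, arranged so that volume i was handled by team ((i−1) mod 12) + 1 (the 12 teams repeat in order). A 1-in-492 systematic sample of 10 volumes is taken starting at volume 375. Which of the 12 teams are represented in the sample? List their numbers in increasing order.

Consecutive selections differ by k = 492, so their team numbers differ by 492 mod 12 = 0.
gcd(492, 12) = 12, so the sample visits 12/12 = 1 distinct residues mod 12.
Start 375 is team 3; the teams hit are 3.

3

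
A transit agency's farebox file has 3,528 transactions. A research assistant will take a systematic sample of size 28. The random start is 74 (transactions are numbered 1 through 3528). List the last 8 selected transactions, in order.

2594, 2720, 2846, 2972, 3098, 3224, 3350, 3476

k = N/n = 3528/28 = 126
21st selection = 74 + 20×126 = 2594
22nd: 2594 + 126 = 2720
23rd: 2720 + 126 = 2846
24th: 2846 + 126 = 2972
25th: 2972 + 126 = 3098
26th: 3098 + 126 = 3224
27th: 3224 + 126 = 3350
28th: 3350 + 126 = 3476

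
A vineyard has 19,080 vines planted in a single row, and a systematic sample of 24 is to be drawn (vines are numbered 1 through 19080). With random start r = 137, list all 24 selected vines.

137, 932, 1727, 2522, 3317, 4112, 4907, 5702, 6497, 7292, 8087, 8882, 9677, 10472, 11267, 12062, 12857, 13652, 14447, 15242, 16037, 16832, 17627, 18422

k = N/n = 19080/24 = 795
vine 1: 137
vine 2: 137 + 795 = 932
vine 3: 932 + 795 = 1727
vine 4: 1727 + 795 = 2522
vine 5: 2522 + 795 = 3317
vine 6: 3317 + 795 = 4112
vine 7: 4112 + 795 = 4907
vine 8: 4907 + 795 = 5702
vine 9: 5702 + 795 = 6497
vine 10: 6497 + 795 = 7292
vine 11: 7292 + 795 = 8087
vine 12: 8087 + 795 = 8882
vine 13: 8882 + 795 = 9677
vine 14: 9677 + 795 = 10472
vine 15: 10472 + 795 = 11267
vine 16: 11267 + 795 = 12062
vine 17: 12062 + 795 = 12857
vine 18: 12857 + 795 = 13652
vine 19: 13652 + 795 = 14447
vine 20: 14447 + 795 = 15242
vine 21: 15242 + 795 = 16037
vine 22: 16037 + 795 = 16832
vine 23: 16832 + 795 = 17627
vine 24: 17627 + 795 = 18422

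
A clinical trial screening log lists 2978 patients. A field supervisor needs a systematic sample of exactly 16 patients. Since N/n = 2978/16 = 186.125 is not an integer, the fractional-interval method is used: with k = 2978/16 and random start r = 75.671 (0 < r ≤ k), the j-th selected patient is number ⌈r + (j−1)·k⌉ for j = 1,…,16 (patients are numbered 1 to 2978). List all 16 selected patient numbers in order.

76, 262, 448, 635, 821, 1007, 1193, 1379, 1565, 1751, 1937, 2124, 2310, 2496, 2682, 2868

j=1: r + 0k = 75.671 → ⌈·⌉ = 76
j=2: r + 1k = 261.796 → ⌈·⌉ = 262
j=3: r + 2k = 447.921 → ⌈·⌉ = 448
j=4: r + 3k = 634.046 → ⌈·⌉ = 635
j=5: r + 4k = 820.171 → ⌈·⌉ = 821
j=6: r + 5k = 1006.296 → ⌈·⌉ = 1007
j=7: r + 6k = 1192.421 → ⌈·⌉ = 1193
j=8: r + 7k = 1378.546 → ⌈·⌉ = 1379
j=9: r + 8k = 1564.671 → ⌈·⌉ = 1565
j=10: r + 9k = 1750.796 → ⌈·⌉ = 1751
j=11: r + 10k = 1936.921 → ⌈·⌉ = 1937
j=12: r + 11k = 2123.046 → ⌈·⌉ = 2124
j=13: r + 12k = 2309.171 → ⌈·⌉ = 2310
j=14: r + 13k = 2495.296 → ⌈·⌉ = 2496
j=15: r + 14k = 2681.421 → ⌈·⌉ = 2682
j=16: r + 15k = 2867.546 → ⌈·⌉ = 2868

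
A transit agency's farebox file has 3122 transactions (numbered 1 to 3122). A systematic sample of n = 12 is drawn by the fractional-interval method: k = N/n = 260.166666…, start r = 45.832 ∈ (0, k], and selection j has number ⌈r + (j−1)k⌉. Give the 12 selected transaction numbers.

46, 306, 567, 827, 1087, 1347, 1607, 1867, 2128, 2388, 2648, 2908

j=1: r + 0k = 45.832 → ⌈·⌉ = 46
j=2: r + 1k = 305.998666… → ⌈·⌉ = 306
j=3: r + 2k = 566.165333… → ⌈·⌉ = 567
j=4: r + 3k = 826.332 → ⌈·⌉ = 827
j=5: r + 4k = 1086.498666… → ⌈·⌉ = 1087
j=6: r + 5k = 1346.665333… → ⌈·⌉ = 1347
j=7: r + 6k = 1606.832 → ⌈·⌉ = 1607
j=8: r + 7k = 1866.998666… → ⌈·⌉ = 1867
j=9: r + 8k = 2127.165333… → ⌈·⌉ = 2128
j=10: r + 9k = 2387.332 → ⌈·⌉ = 2388
j=11: r + 10k = 2647.498666… → ⌈·⌉ = 2648
j=12: r + 11k = 2907.665333… → ⌈·⌉ = 2908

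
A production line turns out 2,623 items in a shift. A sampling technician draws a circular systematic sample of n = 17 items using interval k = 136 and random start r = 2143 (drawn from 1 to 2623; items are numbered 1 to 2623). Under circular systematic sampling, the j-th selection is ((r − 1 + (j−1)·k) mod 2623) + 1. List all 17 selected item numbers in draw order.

Selection 1: 2143
Selection 2: 2143 + 136 = 2279
Selection 3: 2279 + 136 = 2415
Selection 4: 2415 + 136 = 2551
Selection 5: 2551 + 136 = 2687 → 2687 − 2623 = 64
Selection 6: 64 + 136 = 200
Selection 7: 200 + 136 = 336
Selection 8: 336 + 136 = 472
Selection 9: 472 + 136 = 608
Selection 10: 608 + 136 = 744
Selection 11: 744 + 136 = 880
Selection 12: 880 + 136 = 1016
Selection 13: 1016 + 136 = 1152
Selection 14: 1152 + 136 = 1288
Selection 15: 1288 + 136 = 1424
Selection 16: 1424 + 136 = 1560
Selection 17: 1560 + 136 = 1696

2143, 2279, 2415, 2551, 64, 200, 336, 472, 608, 744, 880, 1016, 1152, 1288, 1424, 1560, 1696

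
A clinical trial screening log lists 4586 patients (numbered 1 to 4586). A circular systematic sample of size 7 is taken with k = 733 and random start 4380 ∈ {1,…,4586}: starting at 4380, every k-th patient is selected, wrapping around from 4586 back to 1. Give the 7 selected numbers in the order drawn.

4380, 527, 1260, 1993, 2726, 3459, 4192

Selection 1: 4380
Selection 2: 4380 + 733 = 5113 → 5113 − 4586 = 527
Selection 3: 527 + 733 = 1260
Selection 4: 1260 + 733 = 1993
Selection 5: 1993 + 733 = 2726
Selection 6: 2726 + 733 = 3459
Selection 7: 3459 + 733 = 4192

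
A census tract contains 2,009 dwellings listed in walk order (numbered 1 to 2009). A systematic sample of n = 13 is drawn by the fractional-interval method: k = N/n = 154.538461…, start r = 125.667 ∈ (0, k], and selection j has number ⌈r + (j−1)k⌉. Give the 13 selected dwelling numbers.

126, 281, 435, 590, 744, 899, 1053, 1208, 1362, 1517, 1672, 1826, 1981

j=1: r + 0k = 125.667 → ⌈·⌉ = 126
j=2: r + 1k = 280.205461… → ⌈·⌉ = 281
j=3: r + 2k = 434.743923… → ⌈·⌉ = 435
j=4: r + 3k = 589.282384… → ⌈·⌉ = 590
j=5: r + 4k = 743.820846… → ⌈·⌉ = 744
j=6: r + 5k = 898.359307… → ⌈·⌉ = 899
j=7: r + 6k = 1052.897769… → ⌈·⌉ = 1053
j=8: r + 7k = 1207.436230… → ⌈·⌉ = 1208
j=9: r + 8k = 1361.974692… → ⌈·⌉ = 1362
j=10: r + 9k = 1516.513153… → ⌈·⌉ = 1517
j=11: r + 10k = 1671.051615… → ⌈·⌉ = 1672
j=12: r + 11k = 1825.590076… → ⌈·⌉ = 1826
j=13: r + 12k = 1980.128538… → ⌈·⌉ = 1981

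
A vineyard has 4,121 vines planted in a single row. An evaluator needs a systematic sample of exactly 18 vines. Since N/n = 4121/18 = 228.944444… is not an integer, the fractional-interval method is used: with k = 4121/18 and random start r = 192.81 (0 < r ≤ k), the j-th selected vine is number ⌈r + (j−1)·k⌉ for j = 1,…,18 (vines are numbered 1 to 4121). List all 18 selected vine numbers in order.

j=1: r + 0k = 192.81 → ⌈·⌉ = 193
j=2: r + 1k = 421.754444… → ⌈·⌉ = 422
j=3: r + 2k = 650.698888… → ⌈·⌉ = 651
j=4: r + 3k = 879.643333… → ⌈·⌉ = 880
j=5: r + 4k = 1108.587777… → ⌈·⌉ = 1109
j=6: r + 5k = 1337.532222… → ⌈·⌉ = 1338
j=7: r + 6k = 1566.476666… → ⌈·⌉ = 1567
j=8: r + 7k = 1795.421111… → ⌈·⌉ = 1796
j=9: r + 8k = 2024.365555… → ⌈·⌉ = 2025
j=10: r + 9k = 2253.31 → ⌈·⌉ = 2254
j=11: r + 10k = 2482.254444… → ⌈·⌉ = 2483
j=12: r + 11k = 2711.198888… → ⌈·⌉ = 2712
j=13: r + 12k = 2940.143333… → ⌈·⌉ = 2941
j=14: r + 13k = 3169.087777… → ⌈·⌉ = 3170
j=15: r + 14k = 3398.032222… → ⌈·⌉ = 3399
j=16: r + 15k = 3626.976666… → ⌈·⌉ = 3627
j=17: r + 16k = 3855.921111… → ⌈·⌉ = 3856
j=18: r + 17k = 4084.865555… → ⌈·⌉ = 4085

193, 422, 651, 880, 1109, 1338, 1567, 1796, 2025, 2254, 2483, 2712, 2941, 3170, 3399, 3627, 3856, 4085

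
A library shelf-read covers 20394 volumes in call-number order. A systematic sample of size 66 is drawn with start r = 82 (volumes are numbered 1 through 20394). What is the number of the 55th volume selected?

16768

k = 20394/66 = 309
55th selection = r + (55−1)·k = 82 + 54×309 = 82 + 16686 = 16768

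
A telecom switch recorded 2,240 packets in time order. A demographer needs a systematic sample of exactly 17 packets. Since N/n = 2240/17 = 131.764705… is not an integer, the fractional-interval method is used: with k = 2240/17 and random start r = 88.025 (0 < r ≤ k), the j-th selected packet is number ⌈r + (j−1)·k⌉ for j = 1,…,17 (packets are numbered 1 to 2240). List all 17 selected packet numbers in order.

j=1: r + 0k = 88.025 → ⌈·⌉ = 89
j=2: r + 1k = 219.789705… → ⌈·⌉ = 220
j=3: r + 2k = 351.554411… → ⌈·⌉ = 352
j=4: r + 3k = 483.319117… → ⌈·⌉ = 484
j=5: r + 4k = 615.083823… → ⌈·⌉ = 616
j=6: r + 5k = 746.848529… → ⌈·⌉ = 747
j=7: r + 6k = 878.613235… → ⌈·⌉ = 879
j=8: r + 7k = 1010.377941… → ⌈·⌉ = 1011
j=9: r + 8k = 1142.142647… → ⌈·⌉ = 1143
j=10: r + 9k = 1273.907352… → ⌈·⌉ = 1274
j=11: r + 10k = 1405.672058… → ⌈·⌉ = 1406
j=12: r + 11k = 1537.436764… → ⌈·⌉ = 1538
j=13: r + 12k = 1669.201470… → ⌈·⌉ = 1670
j=14: r + 13k = 1800.966176… → ⌈·⌉ = 1801
j=15: r + 14k = 1932.730882… → ⌈·⌉ = 1933
j=16: r + 15k = 2064.495588… → ⌈·⌉ = 2065
j=17: r + 16k = 2196.260294… → ⌈·⌉ = 2197

89, 220, 352, 484, 616, 747, 879, 1011, 1143, 1274, 1406, 1538, 1670, 1801, 1933, 2065, 2197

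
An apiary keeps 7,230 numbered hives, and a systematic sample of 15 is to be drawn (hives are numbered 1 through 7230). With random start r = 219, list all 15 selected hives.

k = N/n = 7230/15 = 482
hive 1: 219
hive 2: 219 + 482 = 701
hive 3: 701 + 482 = 1183
hive 4: 1183 + 482 = 1665
hive 5: 1665 + 482 = 2147
hive 6: 2147 + 482 = 2629
hive 7: 2629 + 482 = 3111
hive 8: 3111 + 482 = 3593
hive 9: 3593 + 482 = 4075
hive 10: 4075 + 482 = 4557
hive 11: 4557 + 482 = 5039
hive 12: 5039 + 482 = 5521
hive 13: 5521 + 482 = 6003
hive 14: 6003 + 482 = 6485
hive 15: 6485 + 482 = 6967

219, 701, 1183, 1665, 2147, 2629, 3111, 3593, 4075, 4557, 5039, 5521, 6003, 6485, 6967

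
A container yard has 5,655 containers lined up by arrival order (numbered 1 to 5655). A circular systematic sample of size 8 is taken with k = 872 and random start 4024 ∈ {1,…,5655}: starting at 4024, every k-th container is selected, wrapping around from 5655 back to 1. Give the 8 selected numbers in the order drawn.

4024, 4896, 113, 985, 1857, 2729, 3601, 4473

Selection 1: 4024
Selection 2: 4024 + 872 = 4896
Selection 3: 4896 + 872 = 5768 → 5768 − 5655 = 113
Selection 4: 113 + 872 = 985
Selection 5: 985 + 872 = 1857
Selection 6: 1857 + 872 = 2729
Selection 7: 2729 + 872 = 3601
Selection 8: 3601 + 872 = 4473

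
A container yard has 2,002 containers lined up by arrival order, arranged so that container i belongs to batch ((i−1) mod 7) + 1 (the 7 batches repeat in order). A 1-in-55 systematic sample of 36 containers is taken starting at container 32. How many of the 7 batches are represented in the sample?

Consecutive selections differ by k = 55, so their batch numbers differ by 55 mod 7 = 6.
gcd(55, 7) = 1, so the sample visits 7/1 = 7 distinct residues mod 7.
Start 32 is batch 4; the batches hit are 1, 2, 3, 4, 5, 6, 7.

7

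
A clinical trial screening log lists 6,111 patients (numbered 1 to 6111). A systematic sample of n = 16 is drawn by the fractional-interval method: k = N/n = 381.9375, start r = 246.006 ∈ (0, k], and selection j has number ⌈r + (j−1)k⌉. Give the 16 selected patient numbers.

247, 628, 1010, 1392, 1774, 2156, 2538, 2920, 3302, 3684, 4066, 4448, 4830, 5212, 5594, 5976

j=1: r + 0k = 246.006 → ⌈·⌉ = 247
j=2: r + 1k = 627.9435 → ⌈·⌉ = 628
j=3: r + 2k = 1009.881 → ⌈·⌉ = 1010
j=4: r + 3k = 1391.8185 → ⌈·⌉ = 1392
j=5: r + 4k = 1773.756 → ⌈·⌉ = 1774
j=6: r + 5k = 2155.6935 → ⌈·⌉ = 2156
j=7: r + 6k = 2537.631 → ⌈·⌉ = 2538
j=8: r + 7k = 2919.5685 → ⌈·⌉ = 2920
j=9: r + 8k = 3301.506 → ⌈·⌉ = 3302
j=10: r + 9k = 3683.4435 → ⌈·⌉ = 3684
j=11: r + 10k = 4065.381 → ⌈·⌉ = 4066
j=12: r + 11k = 4447.3185 → ⌈·⌉ = 4448
j=13: r + 12k = 4829.256 → ⌈·⌉ = 4830
j=14: r + 13k = 5211.1935 → ⌈·⌉ = 5212
j=15: r + 14k = 5593.131 → ⌈·⌉ = 5594
j=16: r + 15k = 5975.0685 → ⌈·⌉ = 5976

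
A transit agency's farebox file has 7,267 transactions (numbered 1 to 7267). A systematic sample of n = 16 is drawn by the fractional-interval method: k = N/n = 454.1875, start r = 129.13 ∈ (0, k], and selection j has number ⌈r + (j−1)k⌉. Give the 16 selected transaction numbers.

j=1: r + 0k = 129.13 → ⌈·⌉ = 130
j=2: r + 1k = 583.3175 → ⌈·⌉ = 584
j=3: r + 2k = 1037.505 → ⌈·⌉ = 1038
j=4: r + 3k = 1491.6925 → ⌈·⌉ = 1492
j=5: r + 4k = 1945.88 → ⌈·⌉ = 1946
j=6: r + 5k = 2400.0675 → ⌈·⌉ = 2401
j=7: r + 6k = 2854.255 → ⌈·⌉ = 2855
j=8: r + 7k = 3308.4425 → ⌈·⌉ = 3309
j=9: r + 8k = 3762.63 → ⌈·⌉ = 3763
j=10: r + 9k = 4216.8175 → ⌈·⌉ = 4217
j=11: r + 10k = 4671.005 → ⌈·⌉ = 4672
j=12: r + 11k = 5125.1925 → ⌈·⌉ = 5126
j=13: r + 12k = 5579.38 → ⌈·⌉ = 5580
j=14: r + 13k = 6033.5675 → ⌈·⌉ = 6034
j=15: r + 14k = 6487.755 → ⌈·⌉ = 6488
j=16: r + 15k = 6941.9425 → ⌈·⌉ = 6942

130, 584, 1038, 1492, 1946, 2401, 2855, 3309, 3763, 4217, 4672, 5126, 5580, 6034, 6488, 6942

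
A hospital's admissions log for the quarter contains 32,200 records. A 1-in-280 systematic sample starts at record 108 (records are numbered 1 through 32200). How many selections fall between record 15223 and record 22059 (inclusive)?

k = 280
First selection ≥ 15223: 108 + ⌈(15223−108)/280⌉·280 = 108 + 54×280 = 15228
Last selection ≤ 22059: 108 + ⌊(22059−108)/280⌋·280 = 108 + 78×280 = 21948
Count = 78 − 54 + 1 = 25

25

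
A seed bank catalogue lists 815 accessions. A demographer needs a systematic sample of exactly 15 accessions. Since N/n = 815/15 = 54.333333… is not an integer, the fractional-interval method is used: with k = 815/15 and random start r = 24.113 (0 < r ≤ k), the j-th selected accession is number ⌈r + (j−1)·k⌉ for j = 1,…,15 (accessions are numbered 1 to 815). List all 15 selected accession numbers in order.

j=1: r + 0k = 24.113 → ⌈·⌉ = 25
j=2: r + 1k = 78.446333… → ⌈·⌉ = 79
j=3: r + 2k = 132.779666… → ⌈·⌉ = 133
j=4: r + 3k = 187.113 → ⌈·⌉ = 188
j=5: r + 4k = 241.446333… → ⌈·⌉ = 242
j=6: r + 5k = 295.779666… → ⌈·⌉ = 296
j=7: r + 6k = 350.113 → ⌈·⌉ = 351
j=8: r + 7k = 404.446333… → ⌈·⌉ = 405
j=9: r + 8k = 458.779666… → ⌈·⌉ = 459
j=10: r + 9k = 513.113 → ⌈·⌉ = 514
j=11: r + 10k = 567.446333… → ⌈·⌉ = 568
j=12: r + 11k = 621.779666… → ⌈·⌉ = 622
j=13: r + 12k = 676.113 → ⌈·⌉ = 677
j=14: r + 13k = 730.446333… → ⌈·⌉ = 731
j=15: r + 14k = 784.779666… → ⌈·⌉ = 785

25, 79, 133, 188, 242, 296, 351, 405, 459, 514, 568, 622, 677, 731, 785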